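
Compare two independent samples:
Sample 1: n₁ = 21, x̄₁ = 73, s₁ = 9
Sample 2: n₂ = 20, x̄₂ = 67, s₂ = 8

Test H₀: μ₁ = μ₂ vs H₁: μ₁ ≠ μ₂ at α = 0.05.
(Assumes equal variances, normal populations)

Answer: t = 2.2520, reject H₀

Derivation:
Pooled variance: s²_p = [20×9² + 19×8²]/(39) = 72.7179
s_p = 8.5275
SE = s_p×√(1/n₁ + 1/n₂) = 8.5275×√(1/21 + 1/20) = 2.6643
t = (x̄₁ - x̄₂)/SE = (73 - 67)/2.6643 = 2.2520
df = 39, t-critical = ±2.023
Decision: reject H₀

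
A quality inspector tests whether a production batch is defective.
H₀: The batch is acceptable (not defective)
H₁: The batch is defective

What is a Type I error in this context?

Answer: Rejecting an acceptable batch

Derivation:
Type I error (α): Rejecting H₀ when H₀ is true
Type II error (β): Failing to reject H₀ when H₁ is true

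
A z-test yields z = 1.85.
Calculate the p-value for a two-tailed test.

Answer: p-value ≈ 0.0643

Derivation:
For z = 1.85:
p = 2×P(Z > |1.85|) = 2×(1 - Φ(1.85)) = 0.0643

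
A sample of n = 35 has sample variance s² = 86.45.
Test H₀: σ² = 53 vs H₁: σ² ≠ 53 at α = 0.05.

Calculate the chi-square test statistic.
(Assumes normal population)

df = n - 1 = 34
χ² = (n-1)s²/σ₀² = 34×86.45/53 = 55.4585
Critical values: χ²_{0.975,34} = 19.806, χ²_{0.025,34} = 51.966
Rejection region: χ² < 19.806 or χ² > 51.966
Decision: reject H₀

Answer: χ² = 55.4585, reject H₀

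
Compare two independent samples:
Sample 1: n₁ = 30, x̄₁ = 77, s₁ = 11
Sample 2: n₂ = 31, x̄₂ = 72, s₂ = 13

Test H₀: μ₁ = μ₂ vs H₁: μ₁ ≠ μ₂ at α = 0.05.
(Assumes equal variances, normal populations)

Pooled variance: s²_p = [29×11² + 30×13²]/(59) = 145.4068
s_p = 12.0585
SE = s_p×√(1/n₁ + 1/n₂) = 12.0585×√(1/30 + 1/31) = 3.0883
t = (x̄₁ - x̄₂)/SE = (77 - 72)/3.0883 = 1.6190
df = 59, t-critical = ±2.001
Decision: fail to reject H₀

Answer: t = 1.6190, fail to reject H₀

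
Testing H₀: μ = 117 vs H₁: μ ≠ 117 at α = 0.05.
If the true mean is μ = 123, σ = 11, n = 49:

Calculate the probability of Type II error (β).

SE = σ/√n = 11/√49 = 1.5714
Critical values: μ₀ ± z_0.025×SE = 117 ± 1.960×1.5714
Acceptance region: (113.9201, 120.0799)
Under H₁ (μ = 123): z_high = (120.0799 - 123)/1.5714 = -1.8583, z_low = (113.9201 - 123)/1.5714 = -5.7782
β = P(not reject | H₁) = Φ(-1.8583) - Φ(-5.7782) ≈ 0.0316

Answer: β ≈ 0.0316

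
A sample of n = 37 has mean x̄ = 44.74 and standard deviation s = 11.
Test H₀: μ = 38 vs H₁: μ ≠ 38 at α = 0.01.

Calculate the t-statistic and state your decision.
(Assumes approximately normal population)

Answer: t = 3.7271, reject H₀

Derivation:
df = n - 1 = 36
SE = s/√n = 11/√37 = 1.8084
t = (x̄ - μ₀)/SE = (44.74 - 38)/1.8084 = 3.7271
Critical value: t_{0.005,36} = ±2.719
p-value ≈ 0.0007
Decision: reject H₀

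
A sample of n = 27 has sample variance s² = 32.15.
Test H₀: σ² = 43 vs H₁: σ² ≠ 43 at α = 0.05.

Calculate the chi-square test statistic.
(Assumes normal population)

Answer: χ² = 19.4395, fail to reject H₀

Derivation:
df = n - 1 = 26
χ² = (n-1)s²/σ₀² = 26×32.15/43 = 19.4395
Critical values: χ²_{0.975,26} = 13.844, χ²_{0.025,26} = 41.923
Rejection region: χ² < 13.844 or χ² > 41.923
Decision: fail to reject H₀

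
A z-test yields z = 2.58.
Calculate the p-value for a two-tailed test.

For z = 2.58:
p = 2×P(Z > |2.58|) = 2×(1 - Φ(2.58)) = 0.0099

Answer: p-value ≈ 0.0099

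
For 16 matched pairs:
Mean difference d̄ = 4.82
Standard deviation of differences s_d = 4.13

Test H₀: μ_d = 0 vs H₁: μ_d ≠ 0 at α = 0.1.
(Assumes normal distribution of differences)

Answer: t = 4.6683, reject H₀

Derivation:
df = n - 1 = 15
SE = s_d/√n = 4.13/√16 = 1.0325
t = d̄/SE = 4.82/1.0325 = 4.6683
Critical value: t_{0.05,15} = ±1.753
p-value ≈ 0.0003
Decision: reject H₀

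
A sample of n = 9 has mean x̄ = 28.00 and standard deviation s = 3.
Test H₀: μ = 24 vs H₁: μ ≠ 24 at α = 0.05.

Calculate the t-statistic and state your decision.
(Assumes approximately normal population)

Answer: t = 4.0000, reject H₀

Derivation:
df = n - 1 = 8
SE = s/√n = 3/√9 = 1.0000
t = (x̄ - μ₀)/SE = (28.00 - 24)/1.0000 = 4.0000
Critical value: t_{0.025,8} = ±2.306
p-value ≈ 0.0039
Decision: reject H₀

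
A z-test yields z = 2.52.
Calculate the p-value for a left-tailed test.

For z = 2.52:
p = P(Z < 2.52) = Φ(2.52) = 0.9941

Answer: p-value ≈ 0.9941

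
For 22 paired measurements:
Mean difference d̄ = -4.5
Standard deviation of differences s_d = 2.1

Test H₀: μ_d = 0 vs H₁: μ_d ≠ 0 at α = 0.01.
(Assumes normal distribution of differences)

Answer: t = -10.0514, reject H₀

Derivation:
df = n - 1 = 21
SE = s_d/√n = 2.1/√22 = 0.4477
t = d̄/SE = -4.5/0.4477 = -10.0514
Critical value: t_{0.005,21} = ±2.831
p-value < 0.0001
Decision: reject H₀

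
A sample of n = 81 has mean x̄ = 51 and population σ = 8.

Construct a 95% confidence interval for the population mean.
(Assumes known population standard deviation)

Confidence level: 95%, α = 0.05
z_0.025 = 1.960
SE = σ/√n = 8/√81 = 0.8889
Margin of error = 1.960 × 0.8889 = 1.7422
CI: x̄ ± margin = 51 ± 1.7422
CI: (49.2578, 52.7422)

Answer: (49.2578, 52.7422)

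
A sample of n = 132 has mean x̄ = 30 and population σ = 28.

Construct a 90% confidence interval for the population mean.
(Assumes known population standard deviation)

Confidence level: 90%, α = 0.1
z_0.05 = 1.645
SE = σ/√n = 28/√132 = 2.4371
Margin of error = 1.645 × 2.4371 = 4.0090
CI: x̄ ± margin = 30 ± 4.0090
CI: (25.9910, 34.0090)

Answer: (25.9910, 34.0090)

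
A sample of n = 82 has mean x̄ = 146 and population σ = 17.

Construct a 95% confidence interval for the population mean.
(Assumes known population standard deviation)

Answer: (142.3205, 149.6795)

Derivation:
Confidence level: 95%, α = 0.05
z_0.025 = 1.960
SE = σ/√n = 17/√82 = 1.8773
Margin of error = 1.960 × 1.8773 = 3.6795
CI: x̄ ± margin = 146 ± 3.6795
CI: (142.3205, 149.6795)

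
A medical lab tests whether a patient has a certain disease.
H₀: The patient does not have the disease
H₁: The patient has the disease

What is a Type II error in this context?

Type I error (α): Rejecting H₀ when H₀ is true
Type II error (β): Failing to reject H₀ when H₁ is true

Answer: Failing to diagnose a patient who actually has the disease (false negative)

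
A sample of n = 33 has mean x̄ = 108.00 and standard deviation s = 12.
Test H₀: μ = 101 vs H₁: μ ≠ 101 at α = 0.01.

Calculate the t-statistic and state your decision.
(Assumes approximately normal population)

df = n - 1 = 32
SE = s/√n = 12/√33 = 2.0889
t = (x̄ - μ₀)/SE = (108.00 - 101)/2.0889 = 3.3510
Critical value: t_{0.005,32} = ±2.738
p-value ≈ 0.0021
Decision: reject H₀

Answer: t = 3.3510, reject H₀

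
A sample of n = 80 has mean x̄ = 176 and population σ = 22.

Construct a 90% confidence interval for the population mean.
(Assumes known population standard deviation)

Answer: (171.9538, 180.0462)

Derivation:
Confidence level: 90%, α = 0.1
z_0.05 = 1.645
SE = σ/√n = 22/√80 = 2.4597
Margin of error = 1.645 × 2.4597 = 4.0462
CI: x̄ ± margin = 176 ± 4.0462
CI: (171.9538, 180.0462)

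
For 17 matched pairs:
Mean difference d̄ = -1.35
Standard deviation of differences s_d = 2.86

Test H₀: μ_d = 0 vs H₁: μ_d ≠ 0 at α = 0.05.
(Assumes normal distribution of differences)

df = n - 1 = 16
SE = s_d/√n = 2.86/√17 = 0.6937
t = d̄/SE = -1.35/0.6937 = -1.9461
Critical value: t_{0.025,16} = ±2.120
p-value ≈ 0.0694
Decision: fail to reject H₀

Answer: t = -1.9461, fail to reject H₀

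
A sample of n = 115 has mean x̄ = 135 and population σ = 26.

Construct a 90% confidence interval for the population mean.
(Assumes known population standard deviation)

Confidence level: 90%, α = 0.1
z_0.05 = 1.645
SE = σ/√n = 26/√115 = 2.4245
Margin of error = 1.645 × 2.4245 = 3.9883
CI: x̄ ± margin = 135 ± 3.9883
CI: (131.0117, 138.9883)

Answer: (131.0117, 138.9883)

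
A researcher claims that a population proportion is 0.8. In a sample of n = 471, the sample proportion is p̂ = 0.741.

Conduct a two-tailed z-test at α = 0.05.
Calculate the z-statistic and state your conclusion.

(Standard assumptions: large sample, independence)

Answer: z = -3.2011, reject H₀

Derivation:
H₀: p = 0.8, H₁: p ≠ 0.8
Standard error: SE = √(p₀(1-p₀)/n) = √(0.8×0.2/471) = 0.018431
z-statistic: z = (p̂ - p₀)/SE = (0.741 - 0.8)/0.018431 = -3.2011
Critical value: z_0.025 = ±1.960
p-value = 0.0014
Decision: reject H₀ at α = 0.05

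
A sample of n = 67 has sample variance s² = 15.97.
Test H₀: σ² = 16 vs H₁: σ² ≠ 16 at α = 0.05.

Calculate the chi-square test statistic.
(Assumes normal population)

Answer: χ² = 65.8762, fail to reject H₀

Derivation:
df = n - 1 = 66
χ² = (n-1)s²/σ₀² = 66×15.97/16 = 65.8762
Critical values: χ²_{0.975,66} = 45.431, χ²_{0.025,66} = 90.349
Rejection region: χ² < 45.431 or χ² > 90.349
Decision: fail to reject H₀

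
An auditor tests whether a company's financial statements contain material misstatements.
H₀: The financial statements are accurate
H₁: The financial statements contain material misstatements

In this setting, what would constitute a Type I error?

A Type I error (probability α) occurs when we reject a true H₀.
A Type II error (probability β) occurs when we fail to reject a false H₀.

Answer: Concluding the statements are misstated when they are actually accurate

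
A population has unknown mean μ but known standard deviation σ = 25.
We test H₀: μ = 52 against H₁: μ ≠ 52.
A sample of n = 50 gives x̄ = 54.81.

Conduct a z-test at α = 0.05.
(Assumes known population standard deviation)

Answer: z = 0.7948, fail to reject H₀

Derivation:
Standard error: SE = σ/√n = 25/√50 = 3.5355
z-statistic: z = (x̄ - μ₀)/SE = (54.81 - 52)/3.5355 = 0.7948
Critical value: ±1.960
p-value = 0.4267
Decision: fail to reject H₀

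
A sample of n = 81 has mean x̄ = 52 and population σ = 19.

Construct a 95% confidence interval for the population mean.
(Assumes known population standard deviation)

Answer: (47.8622, 56.1378)

Derivation:
Confidence level: 95%, α = 0.05
z_0.025 = 1.960
SE = σ/√n = 19/√81 = 2.1111
Margin of error = 1.960 × 2.1111 = 4.1378
CI: x̄ ± margin = 52 ± 4.1378
CI: (47.8622, 56.1378)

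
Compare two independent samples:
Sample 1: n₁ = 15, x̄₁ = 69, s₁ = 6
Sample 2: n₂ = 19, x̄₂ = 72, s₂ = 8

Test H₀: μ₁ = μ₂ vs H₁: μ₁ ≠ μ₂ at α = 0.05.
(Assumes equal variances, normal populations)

Answer: t = -1.2074, fail to reject H₀

Derivation:
Pooled variance: s²_p = [14×6² + 18×8²]/(32) = 51.7500
s_p = 7.1937
SE = s_p×√(1/n₁ + 1/n₂) = 7.1937×√(1/15 + 1/19) = 2.4847
t = (x̄₁ - x̄₂)/SE = (69 - 72)/2.4847 = -1.2074
df = 32, t-critical = ±2.037
Decision: fail to reject H₀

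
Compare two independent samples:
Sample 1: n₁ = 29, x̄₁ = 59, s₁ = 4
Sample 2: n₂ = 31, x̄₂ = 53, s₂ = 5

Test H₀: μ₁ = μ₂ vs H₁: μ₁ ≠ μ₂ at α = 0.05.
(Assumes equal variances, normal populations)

Pooled variance: s²_p = [28×4² + 30×5²]/(58) = 20.6552
s_p = 4.5448
SE = s_p×√(1/n₁ + 1/n₂) = 4.5448×√(1/29 + 1/31) = 1.1741
t = (x̄₁ - x̄₂)/SE = (59 - 53)/1.1741 = 5.1103
df = 58, t-critical = ±2.002
Decision: reject H₀

Answer: t = 5.1103, reject H₀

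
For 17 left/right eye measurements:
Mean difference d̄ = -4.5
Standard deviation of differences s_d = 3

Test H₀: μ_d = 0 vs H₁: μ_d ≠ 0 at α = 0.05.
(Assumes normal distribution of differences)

Answer: t = -6.1847, reject H₀

Derivation:
df = n - 1 = 16
SE = s_d/√n = 3/√17 = 0.7276
t = d̄/SE = -4.5/0.7276 = -6.1847
Critical value: t_{0.025,16} = ±2.120
p-value < 0.0001
Decision: reject H₀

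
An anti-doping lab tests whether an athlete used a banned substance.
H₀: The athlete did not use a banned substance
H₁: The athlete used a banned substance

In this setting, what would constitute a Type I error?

Answer: Falsely accusing a clean athlete of doping

Derivation:
Type I error (α): Rejecting H₀ when H₀ is true
Type II error (β): Failing to reject H₀ when H₁ is true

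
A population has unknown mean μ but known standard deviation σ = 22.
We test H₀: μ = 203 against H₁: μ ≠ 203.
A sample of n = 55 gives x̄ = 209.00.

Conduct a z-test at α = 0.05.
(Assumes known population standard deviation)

Standard error: SE = σ/√n = 22/√55 = 2.9665
z-statistic: z = (x̄ - μ₀)/SE = (209.00 - 203)/2.9665 = 2.0226
Critical value: ±1.960
p-value = 0.0431
Decision: reject H₀

Answer: z = 2.0226, reject H₀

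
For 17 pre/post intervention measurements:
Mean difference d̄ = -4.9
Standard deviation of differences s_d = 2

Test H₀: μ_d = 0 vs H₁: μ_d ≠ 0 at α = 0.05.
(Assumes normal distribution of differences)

df = n - 1 = 16
SE = s_d/√n = 2/√17 = 0.4851
t = d̄/SE = -4.9/0.4851 = -10.1010
Critical value: t_{0.025,16} = ±2.120
p-value < 0.0001
Decision: reject H₀

Answer: t = -10.1010, reject H₀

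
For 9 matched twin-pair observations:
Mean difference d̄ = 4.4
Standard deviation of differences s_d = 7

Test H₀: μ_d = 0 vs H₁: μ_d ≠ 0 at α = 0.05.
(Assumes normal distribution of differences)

df = n - 1 = 8
SE = s_d/√n = 7/√9 = 2.3333
t = d̄/SE = 4.4/2.3333 = 1.8857
Critical value: t_{0.025,8} = ±2.306
p-value ≈ 0.0961
Decision: fail to reject H₀

Answer: t = 1.8857, fail to reject H₀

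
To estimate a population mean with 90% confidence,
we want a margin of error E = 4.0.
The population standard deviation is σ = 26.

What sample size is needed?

z_0.05 = 1.645
n = (z×σ/E)² = (1.645×26/4.0)²
n = 114.3296
Round up: n = 115

Answer: n = 115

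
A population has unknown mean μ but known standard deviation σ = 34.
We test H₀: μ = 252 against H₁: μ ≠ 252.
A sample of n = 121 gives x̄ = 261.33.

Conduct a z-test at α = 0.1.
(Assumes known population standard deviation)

Answer: z = 3.0185, reject H₀

Derivation:
Standard error: SE = σ/√n = 34/√121 = 3.0909
z-statistic: z = (x̄ - μ₀)/SE = (261.33 - 252)/3.0909 = 3.0185
Critical value: ±1.645
p-value = 0.0025
Decision: reject H₀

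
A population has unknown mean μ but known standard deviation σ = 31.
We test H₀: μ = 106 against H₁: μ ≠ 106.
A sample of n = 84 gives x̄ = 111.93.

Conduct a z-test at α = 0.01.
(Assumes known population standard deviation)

Standard error: SE = σ/√n = 31/√84 = 3.3824
z-statistic: z = (x̄ - μ₀)/SE = (111.93 - 106)/3.3824 = 1.7532
Critical value: ±2.576
p-value = 0.0796
Decision: fail to reject H₀

Answer: z = 1.7532, fail to reject H₀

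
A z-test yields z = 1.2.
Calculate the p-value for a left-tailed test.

For z = 1.2:
p = P(Z < 1.2) = Φ(1.2) = 0.8849

Answer: p-value ≈ 0.8849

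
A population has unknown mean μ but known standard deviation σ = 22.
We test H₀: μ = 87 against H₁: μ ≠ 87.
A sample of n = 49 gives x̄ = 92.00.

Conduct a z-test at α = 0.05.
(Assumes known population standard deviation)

Answer: z = 1.5909, fail to reject H₀

Derivation:
Standard error: SE = σ/√n = 22/√49 = 3.1429
z-statistic: z = (x̄ - μ₀)/SE = (92.00 - 87)/3.1429 = 1.5909
Critical value: ±1.960
p-value = 0.1116
Decision: fail to reject H₀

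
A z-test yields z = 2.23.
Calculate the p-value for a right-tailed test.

Answer: p-value ≈ 0.0129

Derivation:
For z = 2.23:
p = P(Z > 2.23) = 1 - Φ(2.23) = 0.0129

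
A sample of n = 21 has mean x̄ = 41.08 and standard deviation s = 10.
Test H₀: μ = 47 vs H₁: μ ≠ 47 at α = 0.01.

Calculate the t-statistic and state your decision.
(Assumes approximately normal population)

df = n - 1 = 20
SE = s/√n = 10/√21 = 2.1822
t = (x̄ - μ₀)/SE = (41.08 - 47)/2.1822 = -2.7129
Critical value: t_{0.005,20} = ±2.845
p-value ≈ 0.0134
Decision: fail to reject H₀

Answer: t = -2.7129, fail to reject H₀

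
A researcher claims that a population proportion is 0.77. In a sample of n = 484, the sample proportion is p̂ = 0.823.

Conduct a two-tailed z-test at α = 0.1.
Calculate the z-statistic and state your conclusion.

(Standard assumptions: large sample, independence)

H₀: p = 0.77, H₁: p ≠ 0.77
Standard error: SE = √(p₀(1-p₀)/n) = √(0.77×0.23/484) = 0.019129
z-statistic: z = (p̂ - p₀)/SE = (0.823 - 0.77)/0.019129 = 2.7707
Critical value: z_0.05 = ±1.645
p-value = 0.0056
Decision: reject H₀ at α = 0.1

Answer: z = 2.7707, reject H₀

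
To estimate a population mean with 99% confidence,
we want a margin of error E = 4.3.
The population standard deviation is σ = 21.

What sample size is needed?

Answer: n = 159

Derivation:
z_0.005 = 2.576
n = (z×σ/E)² = (2.576×21/4.3)²
n = 158.2681
Round up: n = 159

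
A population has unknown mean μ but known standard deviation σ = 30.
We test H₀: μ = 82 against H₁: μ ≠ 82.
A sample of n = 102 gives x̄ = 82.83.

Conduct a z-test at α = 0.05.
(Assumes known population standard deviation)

Answer: z = 0.2794, fail to reject H₀

Derivation:
Standard error: SE = σ/√n = 30/√102 = 2.9704
z-statistic: z = (x̄ - μ₀)/SE = (82.83 - 82)/2.9704 = 0.2794
Critical value: ±1.960
p-value = 0.7799
Decision: fail to reject H₀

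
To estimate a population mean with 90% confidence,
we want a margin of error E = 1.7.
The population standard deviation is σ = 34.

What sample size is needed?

z_0.05 = 1.645
n = (z×σ/E)² = (1.645×34/1.7)²
n = 1082.4100
Round up: n = 1083

Answer: n = 1083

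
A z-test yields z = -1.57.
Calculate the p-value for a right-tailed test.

For z = -1.57:
p = P(Z > -1.57) = 1 - Φ(-1.57) = 0.9418

Answer: p-value ≈ 0.9418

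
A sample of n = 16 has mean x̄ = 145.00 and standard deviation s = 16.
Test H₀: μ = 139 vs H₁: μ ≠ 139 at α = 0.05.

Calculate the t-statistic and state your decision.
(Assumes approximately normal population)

Answer: t = 1.5000, fail to reject H₀

Derivation:
df = n - 1 = 15
SE = s/√n = 16/√16 = 4.0000
t = (x̄ - μ₀)/SE = (145.00 - 139)/4.0000 = 1.5000
Critical value: t_{0.025,15} = ±2.131
p-value ≈ 0.1544
Decision: fail to reject H₀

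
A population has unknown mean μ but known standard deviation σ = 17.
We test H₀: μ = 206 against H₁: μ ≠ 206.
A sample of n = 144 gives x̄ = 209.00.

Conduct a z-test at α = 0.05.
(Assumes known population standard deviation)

Standard error: SE = σ/√n = 17/√144 = 1.4167
z-statistic: z = (x̄ - μ₀)/SE = (209.00 - 206)/1.4167 = 2.1176
Critical value: ±1.960
p-value = 0.0342
Decision: reject H₀

Answer: z = 2.1176, reject H₀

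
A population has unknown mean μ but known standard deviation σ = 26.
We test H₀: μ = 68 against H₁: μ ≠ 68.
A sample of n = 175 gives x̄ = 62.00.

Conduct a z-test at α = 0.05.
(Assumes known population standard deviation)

Answer: z = -3.0528, reject H₀

Derivation:
Standard error: SE = σ/√n = 26/√175 = 1.9654
z-statistic: z = (x̄ - μ₀)/SE = (62.00 - 68)/1.9654 = -3.0528
Critical value: ±1.960
p-value = 0.0023
Decision: reject H₀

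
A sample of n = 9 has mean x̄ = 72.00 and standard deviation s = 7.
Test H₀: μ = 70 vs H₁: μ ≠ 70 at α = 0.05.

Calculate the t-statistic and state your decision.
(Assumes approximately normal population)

df = n - 1 = 8
SE = s/√n = 7/√9 = 2.3333
t = (x̄ - μ₀)/SE = (72.00 - 70)/2.3333 = 0.8572
Critical value: t_{0.025,8} = ±2.306
p-value ≈ 0.4163
Decision: fail to reject H₀

Answer: t = 0.8572, fail to reject H₀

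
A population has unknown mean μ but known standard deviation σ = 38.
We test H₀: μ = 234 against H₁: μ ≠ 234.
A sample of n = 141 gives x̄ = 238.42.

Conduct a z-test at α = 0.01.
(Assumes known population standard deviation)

Standard error: SE = σ/√n = 38/√141 = 3.2002
z-statistic: z = (x̄ - μ₀)/SE = (238.42 - 234)/3.2002 = 1.3812
Critical value: ±2.576
p-value = 0.1672
Decision: fail to reject H₀

Answer: z = 1.3812, fail to reject H₀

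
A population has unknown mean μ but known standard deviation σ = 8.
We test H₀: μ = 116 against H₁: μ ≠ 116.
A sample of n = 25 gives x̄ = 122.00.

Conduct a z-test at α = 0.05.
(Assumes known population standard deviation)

Standard error: SE = σ/√n = 8/√25 = 1.6000
z-statistic: z = (x̄ - μ₀)/SE = (122.00 - 116)/1.6000 = 3.7500
Critical value: ±1.960
p-value = 0.0002
Decision: reject H₀

Answer: z = 3.7500, reject H₀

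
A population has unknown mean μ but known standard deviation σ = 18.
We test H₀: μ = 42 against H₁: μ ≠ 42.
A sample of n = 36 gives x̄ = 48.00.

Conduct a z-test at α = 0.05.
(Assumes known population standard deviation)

Answer: z = 2.0000, reject H₀

Derivation:
Standard error: SE = σ/√n = 18/√36 = 3.0000
z-statistic: z = (x̄ - μ₀)/SE = (48.00 - 42)/3.0000 = 2.0000
Critical value: ±1.960
p-value = 0.0455
Decision: reject H₀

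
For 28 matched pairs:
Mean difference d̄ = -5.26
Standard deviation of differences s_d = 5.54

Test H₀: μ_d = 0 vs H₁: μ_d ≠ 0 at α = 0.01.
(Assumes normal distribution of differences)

Answer: t = -5.0239, reject H₀

Derivation:
df = n - 1 = 27
SE = s_d/√n = 5.54/√28 = 1.0470
t = d̄/SE = -5.26/1.0470 = -5.0239
Critical value: t_{0.005,27} = ±2.771
p-value < 0.0001
Decision: reject H₀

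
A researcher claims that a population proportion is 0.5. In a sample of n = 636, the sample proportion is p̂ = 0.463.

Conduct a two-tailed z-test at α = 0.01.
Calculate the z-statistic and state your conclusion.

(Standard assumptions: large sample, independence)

Answer: z = -1.8662, fail to reject H₀

Derivation:
H₀: p = 0.5, H₁: p ≠ 0.5
Standard error: SE = √(p₀(1-p₀)/n) = √(0.5×0.5/636) = 0.019826
z-statistic: z = (p̂ - p₀)/SE = (0.463 - 0.5)/0.019826 = -1.8662
Critical value: z_0.005 = ±2.576
p-value = 0.0620
Decision: fail to reject H₀ at α = 0.01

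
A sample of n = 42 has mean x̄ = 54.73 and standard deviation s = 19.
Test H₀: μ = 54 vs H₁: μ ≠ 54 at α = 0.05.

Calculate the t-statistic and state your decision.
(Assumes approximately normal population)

Answer: t = 0.2490, fail to reject H₀

Derivation:
df = n - 1 = 41
SE = s/√n = 19/√42 = 2.9318
t = (x̄ - μ₀)/SE = (54.73 - 54)/2.9318 = 0.2490
Critical value: t_{0.025,41} = ±2.020
p-value ≈ 0.8046
Decision: fail to reject H₀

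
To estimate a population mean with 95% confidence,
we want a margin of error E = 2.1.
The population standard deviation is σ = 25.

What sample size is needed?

Answer: n = 545

Derivation:
z_0.025 = 1.960
n = (z×σ/E)² = (1.960×25/2.1)²
n = 544.4444
Round up: n = 545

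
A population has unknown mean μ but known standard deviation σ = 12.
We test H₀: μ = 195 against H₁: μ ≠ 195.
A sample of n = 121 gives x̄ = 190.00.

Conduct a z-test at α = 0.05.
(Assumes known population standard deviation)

Answer: z = -4.5834, reject H₀

Derivation:
Standard error: SE = σ/√n = 12/√121 = 1.0909
z-statistic: z = (x̄ - μ₀)/SE = (190.00 - 195)/1.0909 = -4.5834
Critical value: ±1.960
p-value < 0.0001
Decision: reject H₀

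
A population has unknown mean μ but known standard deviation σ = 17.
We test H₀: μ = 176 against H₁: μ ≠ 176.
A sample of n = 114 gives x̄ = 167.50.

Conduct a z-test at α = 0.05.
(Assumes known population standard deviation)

Standard error: SE = σ/√n = 17/√114 = 1.5922
z-statistic: z = (x̄ - μ₀)/SE = (167.50 - 176)/1.5922 = -5.3385
Critical value: ±1.960
p-value < 0.0001
Decision: reject H₀

Answer: z = -5.3385, reject H₀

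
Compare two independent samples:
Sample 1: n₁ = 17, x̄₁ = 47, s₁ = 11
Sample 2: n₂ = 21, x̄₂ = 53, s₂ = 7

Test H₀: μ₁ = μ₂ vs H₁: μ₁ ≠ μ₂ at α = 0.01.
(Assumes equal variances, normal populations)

Pooled variance: s²_p = [16×11² + 20×7²]/(36) = 81.0000
s_p = 9.0000
SE = s_p×√(1/n₁ + 1/n₂) = 9.0000×√(1/17 + 1/21) = 2.9363
t = (x̄₁ - x̄₂)/SE = (47 - 53)/2.9363 = -2.0434
df = 36, t-critical = ±2.719
Decision: fail to reject H₀

Answer: t = -2.0434, fail to reject H₀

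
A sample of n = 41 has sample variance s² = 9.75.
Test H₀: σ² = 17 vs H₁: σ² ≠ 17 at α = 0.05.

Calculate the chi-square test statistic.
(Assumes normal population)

df = n - 1 = 40
χ² = (n-1)s²/σ₀² = 40×9.75/17 = 22.9412
Critical values: χ²_{0.975,40} = 24.433, χ²_{0.025,40} = 59.342
Rejection region: χ² < 24.433 or χ² > 59.342
Decision: reject H₀

Answer: χ² = 22.9412, reject H₀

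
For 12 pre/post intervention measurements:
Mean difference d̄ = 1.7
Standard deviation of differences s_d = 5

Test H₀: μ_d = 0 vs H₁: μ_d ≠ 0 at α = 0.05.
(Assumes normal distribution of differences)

Answer: t = 1.1778, fail to reject H₀

Derivation:
df = n - 1 = 11
SE = s_d/√n = 5/√12 = 1.4434
t = d̄/SE = 1.7/1.4434 = 1.1778
Critical value: t_{0.025,11} = ±2.201
p-value ≈ 0.2637
Decision: fail to reject H₀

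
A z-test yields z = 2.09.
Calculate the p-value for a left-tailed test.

Answer: p-value ≈ 0.9817

Derivation:
For z = 2.09:
p = P(Z < 2.09) = Φ(2.09) = 0.9817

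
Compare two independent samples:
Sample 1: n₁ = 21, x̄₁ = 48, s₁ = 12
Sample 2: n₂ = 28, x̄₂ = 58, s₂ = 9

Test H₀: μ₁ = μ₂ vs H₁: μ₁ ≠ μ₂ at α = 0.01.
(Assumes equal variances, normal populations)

Pooled variance: s²_p = [20×12² + 27×9²]/(47) = 107.8085
s_p = 10.3831
SE = s_p×√(1/n₁ + 1/n₂) = 10.3831×√(1/21 + 1/28) = 2.9973
t = (x̄₁ - x̄₂)/SE = (48 - 58)/2.9973 = -3.3363
df = 47, t-critical = ±2.685
Decision: reject H₀

Answer: t = -3.3363, reject H₀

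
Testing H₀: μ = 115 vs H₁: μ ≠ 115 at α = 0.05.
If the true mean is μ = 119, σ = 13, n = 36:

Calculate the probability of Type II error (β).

Answer: β ≈ 0.5453

Derivation:
SE = σ/√n = 13/√36 = 2.1667
Critical values: μ₀ ± z_0.025×SE = 115 ± 1.960×2.1667
Acceptance region: (110.7533, 119.2467)
Under H₁ (μ = 119): z_high = (119.2467 - 119)/2.1667 = 0.1139, z_low = (110.7533 - 119)/2.1667 = -3.8061
β = P(not reject | H₁) = Φ(0.1139) - Φ(-3.8061) ≈ 0.5453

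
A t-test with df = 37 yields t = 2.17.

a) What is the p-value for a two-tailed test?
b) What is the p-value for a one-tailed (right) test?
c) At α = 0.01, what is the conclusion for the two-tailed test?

Answer: a) 0.0365, b) 0.0183, c) fail to reject H₀

Derivation:
Using t-distribution with df = 37:
a) Two-tailed: p = 2×P(T > 2.17) = 0.0365
b) One-tailed: p = P(T > 2.17) = 0.0183
c) 0.0365 ≥ 0.01, fail to reject H₀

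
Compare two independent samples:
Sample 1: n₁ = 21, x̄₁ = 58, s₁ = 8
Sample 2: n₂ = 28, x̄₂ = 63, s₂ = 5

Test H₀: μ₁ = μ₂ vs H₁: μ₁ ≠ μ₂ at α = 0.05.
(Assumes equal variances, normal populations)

Answer: t = -2.6856, reject H₀

Derivation:
Pooled variance: s²_p = [20×8² + 27×5²]/(47) = 41.5957
s_p = 6.4495
SE = s_p×√(1/n₁ + 1/n₂) = 6.4495×√(1/21 + 1/28) = 1.8618
t = (x̄₁ - x̄₂)/SE = (58 - 63)/1.8618 = -2.6856
df = 47, t-critical = ±2.012
Decision: reject H₀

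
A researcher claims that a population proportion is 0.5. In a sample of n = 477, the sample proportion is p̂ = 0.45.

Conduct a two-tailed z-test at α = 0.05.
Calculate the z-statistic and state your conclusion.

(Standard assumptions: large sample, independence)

H₀: p = 0.5, H₁: p ≠ 0.5
Standard error: SE = √(p₀(1-p₀)/n) = √(0.5×0.5/477) = 0.022893
z-statistic: z = (p̂ - p₀)/SE = (0.45 - 0.5)/0.022893 = -2.1841
Critical value: z_0.025 = ±1.960
p-value = 0.0290
Decision: reject H₀ at α = 0.05

Answer: z = -2.1841, reject H₀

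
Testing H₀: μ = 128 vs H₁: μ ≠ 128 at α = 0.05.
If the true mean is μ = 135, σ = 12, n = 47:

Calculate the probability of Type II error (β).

Answer: β ≈ 0.0207

Derivation:
SE = σ/√n = 12/√47 = 1.7504
Critical values: μ₀ ± z_0.025×SE = 128 ± 1.960×1.7504
Acceptance region: (124.5692, 131.4308)
Under H₁ (μ = 135): z_high = (131.4308 - 135)/1.7504 = -2.0391, z_low = (124.5692 - 135)/1.7504 = -5.9591
β = P(not reject | H₁) = Φ(-2.0391) - Φ(-5.9591) ≈ 0.0207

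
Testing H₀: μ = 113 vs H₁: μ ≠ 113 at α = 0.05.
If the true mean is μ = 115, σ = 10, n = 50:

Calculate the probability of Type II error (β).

SE = σ/√n = 10/√50 = 1.4142
Critical values: μ₀ ± z_0.025×SE = 113 ± 1.960×1.4142
Acceptance region: (110.2282, 115.7718)
Under H₁ (μ = 115): z_high = (115.7718 - 115)/1.4142 = 0.5458, z_low = (110.2282 - 115)/1.4142 = -3.3742
β = P(not reject | H₁) = Φ(0.5458) - Φ(-3.3742) ≈ 0.7070

Answer: β ≈ 0.7070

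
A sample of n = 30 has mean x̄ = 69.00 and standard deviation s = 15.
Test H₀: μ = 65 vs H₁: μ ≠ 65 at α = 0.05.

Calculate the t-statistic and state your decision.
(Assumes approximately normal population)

df = n - 1 = 29
SE = s/√n = 15/√30 = 2.7386
t = (x̄ - μ₀)/SE = (69.00 - 65)/2.7386 = 1.4606
Critical value: t_{0.025,29} = ±2.045
p-value ≈ 0.1549
Decision: fail to reject H₀

Answer: t = 1.4606, fail to reject H₀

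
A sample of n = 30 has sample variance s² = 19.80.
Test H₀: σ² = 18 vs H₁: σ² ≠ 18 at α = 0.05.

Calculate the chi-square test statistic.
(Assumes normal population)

Answer: χ² = 31.9000, fail to reject H₀

Derivation:
df = n - 1 = 29
χ² = (n-1)s²/σ₀² = 29×19.80/18 = 31.9000
Critical values: χ²_{0.975,29} = 16.047, χ²_{0.025,29} = 45.722
Rejection region: χ² < 16.047 or χ² > 45.722
Decision: fail to reject H₀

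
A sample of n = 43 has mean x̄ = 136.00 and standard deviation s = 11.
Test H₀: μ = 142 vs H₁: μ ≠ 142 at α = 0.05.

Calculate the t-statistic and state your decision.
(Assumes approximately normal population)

Answer: t = -3.5768, reject H₀

Derivation:
df = n - 1 = 42
SE = s/√n = 11/√43 = 1.6775
t = (x̄ - μ₀)/SE = (136.00 - 142)/1.6775 = -3.5768
Critical value: t_{0.025,42} = ±2.018
p-value ≈ 0.0009
Decision: reject H₀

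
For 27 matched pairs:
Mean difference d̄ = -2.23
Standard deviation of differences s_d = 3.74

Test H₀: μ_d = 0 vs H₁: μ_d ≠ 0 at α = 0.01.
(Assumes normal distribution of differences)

df = n - 1 = 26
SE = s_d/√n = 3.74/√27 = 0.7198
t = d̄/SE = -2.23/0.7198 = -3.0981
Critical value: t_{0.005,26} = ±2.779
p-value ≈ 0.0046
Decision: reject H₀

Answer: t = -3.0981, reject H₀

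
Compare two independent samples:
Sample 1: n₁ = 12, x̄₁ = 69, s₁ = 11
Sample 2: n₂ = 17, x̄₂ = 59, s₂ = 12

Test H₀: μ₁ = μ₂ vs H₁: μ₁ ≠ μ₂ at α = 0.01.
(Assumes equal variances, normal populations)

Pooled variance: s²_p = [11×11² + 16×12²]/(27) = 134.6296
s_p = 11.6030
SE = s_p×√(1/n₁ + 1/n₂) = 11.6030×√(1/12 + 1/17) = 4.3748
t = (x̄₁ - x̄₂)/SE = (69 - 59)/4.3748 = 2.2858
df = 27, t-critical = ±2.771
Decision: fail to reject H₀

Answer: t = 2.2858, fail to reject H₀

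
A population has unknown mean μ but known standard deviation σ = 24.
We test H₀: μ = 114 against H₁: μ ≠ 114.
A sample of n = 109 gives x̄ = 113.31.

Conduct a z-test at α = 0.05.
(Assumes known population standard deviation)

Answer: z = -0.3002, fail to reject H₀

Derivation:
Standard error: SE = σ/√n = 24/√109 = 2.2988
z-statistic: z = (x̄ - μ₀)/SE = (113.31 - 114)/2.2988 = -0.3002
Critical value: ±1.960
p-value = 0.7640
Decision: fail to reject H₀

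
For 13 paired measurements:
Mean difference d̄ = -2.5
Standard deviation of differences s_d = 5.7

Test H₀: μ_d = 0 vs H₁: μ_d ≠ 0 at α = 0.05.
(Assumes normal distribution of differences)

Answer: t = -1.5814, fail to reject H₀

Derivation:
df = n - 1 = 12
SE = s_d/√n = 5.7/√13 = 1.5809
t = d̄/SE = -2.5/1.5809 = -1.5814
Critical value: t_{0.025,12} = ±2.179
p-value ≈ 0.1398
Decision: fail to reject H₀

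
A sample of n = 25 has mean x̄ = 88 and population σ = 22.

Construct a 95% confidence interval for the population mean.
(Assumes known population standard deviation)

Confidence level: 95%, α = 0.05
z_0.025 = 1.960
SE = σ/√n = 22/√25 = 4.4000
Margin of error = 1.960 × 4.4000 = 8.6240
CI: x̄ ± margin = 88 ± 8.6240
CI: (79.3760, 96.6240)

Answer: (79.3760, 96.6240)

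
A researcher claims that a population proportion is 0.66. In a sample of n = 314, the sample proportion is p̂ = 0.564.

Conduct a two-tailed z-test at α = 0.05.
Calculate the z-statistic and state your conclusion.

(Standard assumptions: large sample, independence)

H₀: p = 0.66, H₁: p ≠ 0.66
Standard error: SE = √(p₀(1-p₀)/n) = √(0.66×0.34/314) = 0.026733
z-statistic: z = (p̂ - p₀)/SE = (0.564 - 0.66)/0.026733 = -3.5911
Critical value: z_0.025 = ±1.960
p-value = 0.0003
Decision: reject H₀ at α = 0.05

Answer: z = -3.5911, reject H₀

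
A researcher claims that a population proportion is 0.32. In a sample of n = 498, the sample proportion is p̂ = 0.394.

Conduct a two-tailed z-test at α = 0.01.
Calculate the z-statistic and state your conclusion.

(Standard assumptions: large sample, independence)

H₀: p = 0.32, H₁: p ≠ 0.32
Standard error: SE = √(p₀(1-p₀)/n) = √(0.32×0.68/498) = 0.020903
z-statistic: z = (p̂ - p₀)/SE = (0.394 - 0.32)/0.020903 = 3.5402
Critical value: z_0.005 = ±2.576
p-value = 0.0004
Decision: reject H₀ at α = 0.01

Answer: z = 3.5402, reject H₀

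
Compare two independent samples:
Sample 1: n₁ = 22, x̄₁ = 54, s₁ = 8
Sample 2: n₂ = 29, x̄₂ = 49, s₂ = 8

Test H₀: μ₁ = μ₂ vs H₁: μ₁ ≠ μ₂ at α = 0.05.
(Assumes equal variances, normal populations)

Answer: t = 2.2105, reject H₀

Derivation:
Pooled variance: s²_p = [21×8² + 28×8²]/(49) = 64.0000
s_p = 8.0000
SE = s_p×√(1/n₁ + 1/n₂) = 8.0000×√(1/22 + 1/29) = 2.2619
t = (x̄₁ - x̄₂)/SE = (54 - 49)/2.2619 = 2.2105
df = 49, t-critical = ±2.010
Decision: reject H₀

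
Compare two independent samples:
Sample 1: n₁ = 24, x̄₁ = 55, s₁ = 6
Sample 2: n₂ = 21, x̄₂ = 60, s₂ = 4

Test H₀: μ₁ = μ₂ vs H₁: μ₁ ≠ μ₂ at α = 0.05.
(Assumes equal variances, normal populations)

Pooled variance: s²_p = [23×6² + 20×4²]/(43) = 26.6977
s_p = 5.1670
SE = s_p×√(1/n₁ + 1/n₂) = 5.1670×√(1/24 + 1/21) = 1.5439
t = (x̄₁ - x̄₂)/SE = (55 - 60)/1.5439 = -3.2386
df = 43, t-critical = ±2.017
Decision: reject H₀

Answer: t = -3.2386, reject H₀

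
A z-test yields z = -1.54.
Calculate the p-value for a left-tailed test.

Answer: p-value ≈ 0.0618

Derivation:
For z = -1.54:
p = P(Z < -1.54) = Φ(-1.54) = 0.0618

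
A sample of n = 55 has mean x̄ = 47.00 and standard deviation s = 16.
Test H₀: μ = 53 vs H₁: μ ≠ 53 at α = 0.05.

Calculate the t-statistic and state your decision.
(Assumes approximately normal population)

df = n - 1 = 54
SE = s/√n = 16/√55 = 2.1574
t = (x̄ - μ₀)/SE = (47.00 - 53)/2.1574 = -2.7811
Critical value: t_{0.025,54} = ±2.005
p-value ≈ 0.0074
Decision: reject H₀

Answer: t = -2.7811, reject H₀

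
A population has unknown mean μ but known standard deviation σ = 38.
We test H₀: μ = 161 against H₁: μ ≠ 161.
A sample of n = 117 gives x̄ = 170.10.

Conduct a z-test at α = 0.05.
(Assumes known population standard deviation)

Answer: z = 2.5903, reject H₀

Derivation:
Standard error: SE = σ/√n = 38/√117 = 3.5131
z-statistic: z = (x̄ - μ₀)/SE = (170.10 - 161)/3.5131 = 2.5903
Critical value: ±1.960
p-value = 0.0096
Decision: reject H₀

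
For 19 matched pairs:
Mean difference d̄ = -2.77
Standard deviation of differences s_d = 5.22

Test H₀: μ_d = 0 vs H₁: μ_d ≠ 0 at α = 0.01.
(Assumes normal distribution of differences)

df = n - 1 = 18
SE = s_d/√n = 5.22/√19 = 1.1976
t = d̄/SE = -2.77/1.1976 = -2.3130
Critical value: t_{0.005,18} = ±2.878
p-value ≈ 0.0328
Decision: fail to reject H₀

Answer: t = -2.3130, fail to reject H₀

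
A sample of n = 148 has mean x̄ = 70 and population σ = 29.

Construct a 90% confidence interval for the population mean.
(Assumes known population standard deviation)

Answer: (66.0786, 73.9214)

Derivation:
Confidence level: 90%, α = 0.1
z_0.05 = 1.645
SE = σ/√n = 29/√148 = 2.3838
Margin of error = 1.645 × 2.3838 = 3.9214
CI: x̄ ± margin = 70 ± 3.9214
CI: (66.0786, 73.9214)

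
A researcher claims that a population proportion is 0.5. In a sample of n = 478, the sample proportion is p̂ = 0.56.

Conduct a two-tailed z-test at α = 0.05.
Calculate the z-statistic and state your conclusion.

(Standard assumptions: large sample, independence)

H₀: p = 0.5, H₁: p ≠ 0.5
Standard error: SE = √(p₀(1-p₀)/n) = √(0.5×0.5/478) = 0.022869
z-statistic: z = (p̂ - p₀)/SE = (0.56 - 0.5)/0.022869 = 2.6236
Critical value: z_0.025 = ±1.960
p-value = 0.0087
Decision: reject H₀ at α = 0.05

Answer: z = 2.6236, reject H₀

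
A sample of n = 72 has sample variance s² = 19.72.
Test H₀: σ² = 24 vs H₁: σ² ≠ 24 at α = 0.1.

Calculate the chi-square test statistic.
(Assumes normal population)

df = n - 1 = 71
χ² = (n-1)s²/σ₀² = 71×19.72/24 = 58.3383
Critical values: χ²_{0.95,71} = 52.600, χ²_{0.05,71} = 91.670
Rejection region: χ² < 52.600 or χ² > 91.670
Decision: fail to reject H₀

Answer: χ² = 58.3383, fail to reject H₀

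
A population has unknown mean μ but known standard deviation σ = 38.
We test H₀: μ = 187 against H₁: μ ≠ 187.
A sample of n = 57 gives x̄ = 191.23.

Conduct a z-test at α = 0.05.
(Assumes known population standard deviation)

Answer: z = 0.8404, fail to reject H₀

Derivation:
Standard error: SE = σ/√n = 38/√57 = 5.0332
z-statistic: z = (x̄ - μ₀)/SE = (191.23 - 187)/5.0332 = 0.8404
Critical value: ±1.960
p-value = 0.4007
Decision: fail to reject H₀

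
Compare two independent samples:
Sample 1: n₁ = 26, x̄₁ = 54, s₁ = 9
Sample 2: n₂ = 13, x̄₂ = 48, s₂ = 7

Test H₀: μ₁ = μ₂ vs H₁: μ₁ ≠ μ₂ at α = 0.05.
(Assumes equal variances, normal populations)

Answer: t = 2.1019, reject H₀

Derivation:
Pooled variance: s²_p = [25×9² + 12×7²]/(37) = 70.6216
s_p = 8.4037
SE = s_p×√(1/n₁ + 1/n₂) = 8.4037×√(1/26 + 1/13) = 2.8546
t = (x̄₁ - x̄₂)/SE = (54 - 48)/2.8546 = 2.1019
df = 37, t-critical = ±2.026
Decision: reject H₀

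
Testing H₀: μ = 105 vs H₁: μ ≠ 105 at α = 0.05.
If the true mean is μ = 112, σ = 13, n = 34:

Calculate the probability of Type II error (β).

Answer: β ≈ 0.1191

Derivation:
SE = σ/√n = 13/√34 = 2.2295
Critical values: μ₀ ± z_0.025×SE = 105 ± 1.960×2.2295
Acceptance region: (100.6302, 109.3698)
Under H₁ (μ = 112): z_high = (109.3698 - 112)/2.2295 = -1.1797, z_low = (100.6302 - 112)/2.2295 = -5.0997
β = P(not reject | H₁) = Φ(-1.1797) - Φ(-5.0997) ≈ 0.1191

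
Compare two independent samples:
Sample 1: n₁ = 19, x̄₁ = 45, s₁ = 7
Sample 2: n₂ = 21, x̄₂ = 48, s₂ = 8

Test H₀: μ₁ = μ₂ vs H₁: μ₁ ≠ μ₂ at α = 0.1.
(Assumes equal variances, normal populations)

Pooled variance: s²_p = [18×7² + 20×8²]/(38) = 56.8947
s_p = 7.5429
SE = s_p×√(1/n₁ + 1/n₂) = 7.5429×√(1/19 + 1/21) = 2.3883
t = (x̄₁ - x̄₂)/SE = (45 - 48)/2.3883 = -1.2561
df = 38, t-critical = ±1.686
Decision: fail to reject H₀

Answer: t = -1.2561, fail to reject H₀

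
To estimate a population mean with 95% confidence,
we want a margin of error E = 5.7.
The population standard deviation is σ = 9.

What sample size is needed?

Answer: n = 10

Derivation:
z_0.025 = 1.960
n = (z×σ/E)² = (1.960×9/5.7)²
n = 9.5774
Round up: n = 10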